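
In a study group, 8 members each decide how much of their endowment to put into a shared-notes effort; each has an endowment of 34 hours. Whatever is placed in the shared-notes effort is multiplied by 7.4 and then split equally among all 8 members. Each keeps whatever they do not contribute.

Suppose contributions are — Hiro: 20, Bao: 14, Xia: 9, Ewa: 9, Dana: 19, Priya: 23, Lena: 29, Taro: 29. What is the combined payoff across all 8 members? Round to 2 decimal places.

1244.80 hours

Total contributed: 20 + 14 + 9 + 9 + 19 + 23 + 29 + 29 = 152; total kept: 8 × 34 − 152 = 120.
The shared-notes effort pays out 7.4 × 152 = 1124.80 in aggregate.
Group total = 120 + 1124.80 = 1244.80.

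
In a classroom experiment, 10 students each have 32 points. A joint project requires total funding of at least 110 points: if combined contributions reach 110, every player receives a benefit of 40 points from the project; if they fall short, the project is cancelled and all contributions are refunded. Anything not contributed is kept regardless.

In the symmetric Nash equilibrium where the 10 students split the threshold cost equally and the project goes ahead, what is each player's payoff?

Equal share of the threshold: 110/10 = 11.
At this profile no one gains by cutting their contribution: any cut drops the total below 110, the project is cancelled, contributions are refunded, and the deviator ends with 32, which is less than 32 − 11 + 40 = 61. Contributing more than 11 just wastes the excess. So contributing exactly 11 is a best response.
Each player's payoff: 32 − 11 + 40 = 61.

61 points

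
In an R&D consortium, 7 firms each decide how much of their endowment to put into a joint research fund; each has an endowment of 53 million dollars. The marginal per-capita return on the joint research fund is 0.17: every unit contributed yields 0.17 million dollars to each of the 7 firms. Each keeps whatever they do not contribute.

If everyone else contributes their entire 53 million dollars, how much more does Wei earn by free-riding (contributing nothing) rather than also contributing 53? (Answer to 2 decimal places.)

43.99 million dollars

Switching from a contribution of 53 to 0 lets Wei keep an extra 53 million dollars, but lowers the joint research fund by 53, which costs Wei their own share of that drop: 0.17 × 53 = 9.01.
Net gain = 53 − 9.01 = 43.99. The private return per contributed unit (0.17) is below 1, so free-riding is indeed the best response regardless of what the others do.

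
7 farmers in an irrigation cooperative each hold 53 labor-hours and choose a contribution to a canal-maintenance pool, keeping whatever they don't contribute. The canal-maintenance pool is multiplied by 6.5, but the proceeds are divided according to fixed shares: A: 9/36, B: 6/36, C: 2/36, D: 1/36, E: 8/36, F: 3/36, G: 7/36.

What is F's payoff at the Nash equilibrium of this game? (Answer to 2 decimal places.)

167.83 labor-hours

Each unit j contributes comes back to j as 6.5 × (j's share), so j prefers to contribute only if that share exceeds 1/6.5 = 0.1538; otherwise keeping the unit dominates.
A, B, E and G are above the threshold, contributing 53 each; the remaining 3 contribute 0. Total contributed: 212.
F keeps 53 and receives 6.5 × 212 × 3/36 = 114.83 from the canal-maintenance pool, for a payoff of 167.83.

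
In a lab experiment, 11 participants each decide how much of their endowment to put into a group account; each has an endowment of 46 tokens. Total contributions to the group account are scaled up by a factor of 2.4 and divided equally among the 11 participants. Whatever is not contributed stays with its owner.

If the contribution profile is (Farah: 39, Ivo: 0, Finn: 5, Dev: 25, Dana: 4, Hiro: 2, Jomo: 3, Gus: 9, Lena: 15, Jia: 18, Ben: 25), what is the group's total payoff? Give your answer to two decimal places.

Total contributed: 39 + 0 + 5 + 25 + 4 + 2 + 3 + 9 + 15 + 18 + 25 = 145; total kept: 11 × 46 − 145 = 361.
The group account pays out 2.4 × 145 = 348.00 in aggregate.
Group total = 361 + 348.00 = 709.00.

709.00 tokens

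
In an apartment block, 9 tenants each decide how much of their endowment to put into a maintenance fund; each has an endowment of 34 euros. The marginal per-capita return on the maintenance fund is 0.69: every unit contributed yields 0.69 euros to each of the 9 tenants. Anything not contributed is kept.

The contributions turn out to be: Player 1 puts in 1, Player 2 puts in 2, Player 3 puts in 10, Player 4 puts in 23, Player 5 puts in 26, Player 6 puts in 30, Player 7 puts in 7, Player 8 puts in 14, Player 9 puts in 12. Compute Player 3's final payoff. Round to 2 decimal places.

Total contributed: 1 + 2 + 10 + 23 + 26 + 30 + 7 + 14 + 12 = 125.
Each receives 0.69 × 125 = 86.25 from the maintenance fund.
Player 3 keeps 34 − 10 = 24, so Player 3's payoff is 24 + 86.25 = 110.25.

110.25 euros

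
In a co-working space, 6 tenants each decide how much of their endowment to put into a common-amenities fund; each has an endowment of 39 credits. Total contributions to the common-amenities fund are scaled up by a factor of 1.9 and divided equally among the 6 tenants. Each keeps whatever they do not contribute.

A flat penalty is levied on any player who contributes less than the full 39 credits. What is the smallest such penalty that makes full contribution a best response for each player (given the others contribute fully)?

26.65 credits

Given the others contribute fully, the best deviation is to contribute 0 (any partial contribution still incurs the fine and gives up units whose private return 0.3167 is below 1).
Deviating from 39 to 0 saves 39 credits but forfeits the deviator's share of the drop in the common-amenities fund: 1.9/6 × 39 = 12.35.
So the deviation gain is 39 − 12.35 = 26.65, and the fine must be at least 26.65 credits to wipe it out.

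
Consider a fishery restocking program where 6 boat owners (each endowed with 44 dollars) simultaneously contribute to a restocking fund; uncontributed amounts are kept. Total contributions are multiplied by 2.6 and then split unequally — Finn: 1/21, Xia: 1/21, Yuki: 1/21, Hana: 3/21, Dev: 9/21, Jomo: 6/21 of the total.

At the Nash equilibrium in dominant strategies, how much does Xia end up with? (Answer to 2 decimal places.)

49.45 dollars

A player with share s gets back 2.6·s per unit contributed, so full contribution is dominant for anyone with s > 1/2.6 = 0.3846 and zero contribution is dominant for anyone below.
Dev alone (share 9/21) is above the threshold, contributing 44; the remaining 5 contribute 0. Total contributed: 44.
Xia keeps 44 and receives 2.6 × 44 × 1/21 = 5.45 from the restocking fund, for a payoff of 49.45.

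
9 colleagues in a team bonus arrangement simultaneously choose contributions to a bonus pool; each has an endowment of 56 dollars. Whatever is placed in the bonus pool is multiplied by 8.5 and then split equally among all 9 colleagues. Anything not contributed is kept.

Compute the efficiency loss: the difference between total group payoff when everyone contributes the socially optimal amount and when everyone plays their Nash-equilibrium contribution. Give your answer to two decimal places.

Each contributed unit returns 8.5/9 = 0.9444 to its contributor — below 1 — so contributing 0 is dominant for every player. At the Nash equilibrium everyone keeps their 56, and the group total is 9 × 56 = 504.
Each contributed unit returns 8.500 to the group as a whole (0.9444 to each of 9 players), which exceeds 1, so the social optimum is full contribution: group total = 8.500 × 504 = 4284.00.
Efficiency loss = 4284.00 − 504 = 3780.00.

3780.00 dollars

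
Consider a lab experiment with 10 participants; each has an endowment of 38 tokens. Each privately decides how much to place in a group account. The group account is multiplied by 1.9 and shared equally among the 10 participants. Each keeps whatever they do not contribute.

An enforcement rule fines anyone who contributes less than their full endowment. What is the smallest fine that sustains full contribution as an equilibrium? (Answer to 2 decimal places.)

30.78 tokens

Given the others contribute fully, the best deviation is to contribute 0 (any partial contribution still incurs the fine and gives up units whose private return 0.1900 is below 1).
Deviating from 38 to 0 saves 38 tokens but forfeits the deviator's share of the drop in the group account: 1.9/10 × 38 = 7.22.
So the deviation gain is 38 − 7.22 = 30.78, and the fine must be at least 30.78 tokens to wipe it out.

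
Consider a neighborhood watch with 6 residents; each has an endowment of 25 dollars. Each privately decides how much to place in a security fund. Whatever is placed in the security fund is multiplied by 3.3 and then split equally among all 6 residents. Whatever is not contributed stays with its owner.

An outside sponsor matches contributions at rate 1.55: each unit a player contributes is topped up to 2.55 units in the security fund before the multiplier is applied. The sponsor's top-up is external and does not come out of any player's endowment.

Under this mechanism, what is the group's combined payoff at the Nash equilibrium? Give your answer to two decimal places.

The effective private return per unit is now 3.3 × 2.55 / 6 = 1.4025 > 1, so every player's dominant strategy flips to full contribution.
At the Nash equilibrium everyone contributes 25. Group total payoff = 3.3 × 2.55 × 150 = 1262.25.

1262.25 dollars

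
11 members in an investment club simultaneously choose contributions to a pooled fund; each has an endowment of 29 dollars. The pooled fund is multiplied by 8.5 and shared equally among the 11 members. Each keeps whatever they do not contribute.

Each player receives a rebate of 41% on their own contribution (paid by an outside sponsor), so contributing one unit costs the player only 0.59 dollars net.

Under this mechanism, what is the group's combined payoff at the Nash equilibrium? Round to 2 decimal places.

With the mechanism, a contributed unit returns (8.5/11) / 0.59 = 1.3097 per unit of net cost to the contributor — now above 1 — so contributing fully is weakly dominant for every player.
So the Nash equilibrium is full contribution by all 11; the group earns 11 × (29 × 0.41 + 8.5 × 29) = 2842.29.

2842.29 dollars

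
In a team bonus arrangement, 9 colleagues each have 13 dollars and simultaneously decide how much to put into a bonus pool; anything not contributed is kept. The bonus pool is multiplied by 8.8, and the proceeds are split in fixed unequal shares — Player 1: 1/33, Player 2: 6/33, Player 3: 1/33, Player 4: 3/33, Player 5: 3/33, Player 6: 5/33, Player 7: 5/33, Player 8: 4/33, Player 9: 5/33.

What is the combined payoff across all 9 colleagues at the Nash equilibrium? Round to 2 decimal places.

624.00 dollars

A player with share s gets back 8.8·s per unit contributed, so full contribution is dominant for anyone with s > 1/8.8 = 0.1136 and zero contribution is dominant for anyone below.
The shares above 0.1136 belong to Player 2, Player 6, Player 7, Player 8 and Player 9, contributing 13 each; the remaining 4 contribute 0. Total contributed: 65.
The bonus pool pays out 8.8 × 65 = 572.00 in total (split across the unequal shares, but the aggregate is all that matters for the group sum).
The 4 free-riders keep 13 each, adding 52. Group total = 52 + 572.00 = 624.00.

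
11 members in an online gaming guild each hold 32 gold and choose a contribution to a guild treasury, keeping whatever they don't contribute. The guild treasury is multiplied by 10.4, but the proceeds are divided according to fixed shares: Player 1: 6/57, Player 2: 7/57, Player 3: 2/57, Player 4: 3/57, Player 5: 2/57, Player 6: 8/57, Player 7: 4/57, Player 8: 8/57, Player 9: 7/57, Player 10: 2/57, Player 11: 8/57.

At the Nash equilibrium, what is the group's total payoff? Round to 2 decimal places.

2156.80 gold

Each unit j contributes comes back to j as 10.4 × (j's share), so j prefers to contribute only if that share exceeds 1/10.4 = 0.0962; otherwise keeping the unit dominates.
Player 1, Player 2, Player 6, Player 8, Player 9 and Player 11 clear that bar, contributing 32 each; the remaining 5 contribute 0. Total contributed: 192.
The guild treasury pays out 10.4 × 192 = 1996.80 in total (split across the unequal shares, but the aggregate is all that matters for the group sum).
The 5 free-riders keep 32 each, adding 160. Group total = 160 + 1996.80 = 2156.80.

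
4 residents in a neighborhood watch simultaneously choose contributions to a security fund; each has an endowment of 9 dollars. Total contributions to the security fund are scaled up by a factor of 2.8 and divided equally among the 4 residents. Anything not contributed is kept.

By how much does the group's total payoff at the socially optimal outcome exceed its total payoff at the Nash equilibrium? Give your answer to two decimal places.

Each contributed unit returns 2.8/4 = 0.7000 to its contributor — below 1 — so contributing 0 is dominant for every player. At the Nash equilibrium everyone keeps their 9, and the group total is 4 × 9 = 36.
Each contributed unit returns 2.800 to the group as a whole (0.7000 to each of 4 players), which exceeds 1, so the social optimum is full contribution: group total = 2.800 × 36 = 100.80.
Efficiency loss = 100.80 − 36 = 64.80.

64.80 dollars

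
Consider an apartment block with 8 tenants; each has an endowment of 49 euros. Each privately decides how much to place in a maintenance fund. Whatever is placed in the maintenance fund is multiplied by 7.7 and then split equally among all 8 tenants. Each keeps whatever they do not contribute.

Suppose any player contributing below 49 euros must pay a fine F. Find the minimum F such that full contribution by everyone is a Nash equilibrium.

1.84 euros

Given the others contribute fully, the best deviation is to contribute 0 (any partial contribution still incurs the fine and gives up units whose private return 0.9625 is below 1).
Deviating from 49 to 0 saves 49 euros but forfeits the deviator's share of the drop in the maintenance fund: 7.7/8 × 49 = 47.16.
So the deviation gain is 49 − 47.16 = 1.84, and the fine must be at least 1.84 euros to wipe it out.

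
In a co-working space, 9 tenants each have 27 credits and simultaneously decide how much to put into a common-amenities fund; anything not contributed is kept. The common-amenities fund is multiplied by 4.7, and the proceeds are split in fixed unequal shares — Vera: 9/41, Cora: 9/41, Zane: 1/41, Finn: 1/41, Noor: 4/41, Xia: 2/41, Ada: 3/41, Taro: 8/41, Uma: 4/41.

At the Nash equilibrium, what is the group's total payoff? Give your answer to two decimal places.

Player j's private return per contributed unit is 4.7 × (j's share). Contributing is weakly dominant for j when that share is at least 1/4.7 = 0.2128, and contributing 0 is dominant otherwise.
The shares above 0.2128 belong to Vera and Cora, contributing 27 each; the remaining 7 contribute 0. Total contributed: 54.
The common-amenities fund pays out 4.7 × 54 = 253.80 in total (split across the unequal shares, but the aggregate is all that matters for the group sum).
The 7 free-riders keep 27 each, adding 189. Group total = 189 + 253.80 = 442.80.

442.80 credits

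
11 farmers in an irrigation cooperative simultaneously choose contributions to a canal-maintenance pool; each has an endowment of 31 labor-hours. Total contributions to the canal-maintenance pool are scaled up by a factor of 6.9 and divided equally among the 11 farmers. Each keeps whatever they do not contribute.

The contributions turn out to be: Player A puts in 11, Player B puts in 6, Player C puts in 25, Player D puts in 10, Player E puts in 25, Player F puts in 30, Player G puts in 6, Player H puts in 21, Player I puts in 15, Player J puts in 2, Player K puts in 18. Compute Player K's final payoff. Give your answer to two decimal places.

119.01 labor-hours

Total contributed: 11 + 6 + 25 + 10 + 25 + 30 + 6 + 21 + 15 + 2 + 18 = 169.
Each receives 6.9 × 169 / 11 = 106.01 from the canal-maintenance pool.
Player K keeps 31 − 18 = 13, so Player K's payoff is 13 + 106.01 = 119.01.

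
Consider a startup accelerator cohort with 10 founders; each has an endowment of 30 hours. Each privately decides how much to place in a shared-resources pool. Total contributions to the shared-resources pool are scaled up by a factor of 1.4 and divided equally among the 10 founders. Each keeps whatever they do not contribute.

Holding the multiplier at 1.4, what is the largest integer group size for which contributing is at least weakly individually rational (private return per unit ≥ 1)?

Private return per unit is 1.4/(group size), which is ≥ 1 whenever the group size is ≤ 1.4.
The largest such integer is 1.

1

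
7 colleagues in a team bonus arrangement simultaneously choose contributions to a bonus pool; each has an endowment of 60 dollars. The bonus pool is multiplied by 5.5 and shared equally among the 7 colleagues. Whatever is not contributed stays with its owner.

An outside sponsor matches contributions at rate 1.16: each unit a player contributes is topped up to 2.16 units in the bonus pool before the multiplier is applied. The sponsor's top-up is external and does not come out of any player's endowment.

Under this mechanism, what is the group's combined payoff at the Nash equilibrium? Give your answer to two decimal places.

Under the mechanism each unit contributed yields 5.5 × 2.16 / 7 = 1.6971 back to its contributor per unit of net cost, which exceeds 1, making full contribution the dominant choice for everyone.
At the Nash equilibrium everyone contributes 60. Group total payoff = 5.5 × 2.16 × 420 = 4989.60.

4989.60 dollars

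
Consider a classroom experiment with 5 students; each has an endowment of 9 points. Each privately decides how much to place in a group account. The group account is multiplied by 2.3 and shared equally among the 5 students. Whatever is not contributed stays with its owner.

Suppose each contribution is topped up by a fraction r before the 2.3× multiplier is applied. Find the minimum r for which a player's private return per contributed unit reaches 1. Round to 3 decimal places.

With matching at rate r, one contributed unit becomes (1 + r) in the group account and returns 2.3 × (1 + r) / 5 to the contributor.
Setting this equal to 1: 1 + r = 5/2.3 = 2.1739.
So the minimum matching rate is r = 2.1739 − 1 = 1.174.

1.174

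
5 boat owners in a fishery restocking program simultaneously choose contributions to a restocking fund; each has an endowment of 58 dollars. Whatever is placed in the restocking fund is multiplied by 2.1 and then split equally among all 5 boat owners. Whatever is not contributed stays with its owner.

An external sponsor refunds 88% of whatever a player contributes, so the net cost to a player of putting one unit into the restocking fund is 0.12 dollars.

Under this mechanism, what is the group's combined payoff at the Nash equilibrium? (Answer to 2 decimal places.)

864.20 dollars

With the mechanism, a contributed unit returns (2.1/5) / 0.12 = 3.5000 per unit of net cost to the contributor — now above 1 — so contributing fully is weakly dominant for every player.
At the Nash equilibrium everyone contributes 58. Group total payoff = 5 × (58 × 0.88 + 2.1 × 58) = 864.20.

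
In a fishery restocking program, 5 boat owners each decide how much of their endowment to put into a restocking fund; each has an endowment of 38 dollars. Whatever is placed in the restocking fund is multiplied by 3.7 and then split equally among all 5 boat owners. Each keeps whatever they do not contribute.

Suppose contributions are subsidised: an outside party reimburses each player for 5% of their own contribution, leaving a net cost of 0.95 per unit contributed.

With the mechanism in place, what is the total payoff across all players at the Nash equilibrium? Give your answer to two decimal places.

With the mechanism, a contributed unit returns (3.7/5) / 0.95 = 0.7789 per unit of net cost — still below 1 — so contributing 0 remains dominant for every player.
At the Nash equilibrium no one contributes; group total payoff = 5 × 38 = 190.

190.00 dollars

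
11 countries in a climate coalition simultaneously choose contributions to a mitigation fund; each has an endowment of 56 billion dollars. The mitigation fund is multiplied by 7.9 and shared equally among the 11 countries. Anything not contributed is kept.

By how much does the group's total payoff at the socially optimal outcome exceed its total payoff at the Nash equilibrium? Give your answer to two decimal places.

Each contributed unit returns 7.9/11 = 0.7182 to its contributor — below 1 — so contributing 0 is dominant for every player. At the Nash equilibrium everyone keeps their 56, and the group total is 11 × 56 = 616.
Each contributed unit returns 7.900 to the group as a whole (0.7182 to each of 11 players), which exceeds 1, so the social optimum is full contribution: group total = 7.900 × 616 = 4866.40.
Efficiency loss = 4866.40 − 616 = 4250.40.

4250.40 billion dollars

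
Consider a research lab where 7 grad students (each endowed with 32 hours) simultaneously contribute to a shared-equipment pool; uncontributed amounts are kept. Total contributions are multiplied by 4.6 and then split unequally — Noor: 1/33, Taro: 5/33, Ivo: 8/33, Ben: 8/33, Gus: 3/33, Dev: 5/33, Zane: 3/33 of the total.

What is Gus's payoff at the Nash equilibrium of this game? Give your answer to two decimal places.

Player j's private return per contributed unit is 4.6 × (j's share). Contributing is weakly dominant for j when that share is at least 1/4.6 = 0.2174, and contributing 0 is dominant otherwise.
Ivo and Ben clear that bar, contributing 32 each; the remaining 5 contribute 0. Total contributed: 64.
Gus keeps 32 and receives 4.6 × 64 × 3/33 = 26.76 from the shared-equipment pool, for a payoff of 58.76.

58.76 hours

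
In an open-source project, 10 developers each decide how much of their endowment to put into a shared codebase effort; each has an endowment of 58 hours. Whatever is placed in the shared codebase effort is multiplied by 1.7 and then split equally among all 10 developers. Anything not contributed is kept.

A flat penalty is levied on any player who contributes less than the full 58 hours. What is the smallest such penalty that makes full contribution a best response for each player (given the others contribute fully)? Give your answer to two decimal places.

Given the others contribute fully, the best deviation is to contribute 0 (any partial contribution still incurs the fine and gives up units whose private return 0.1700 is below 1).
Deviating from 58 to 0 saves 58 hours but forfeits the deviator's share of the drop in the shared codebase effort: 1.7/10 × 58 = 9.86.
So the deviation gain is 58 − 9.86 = 48.14, and the fine must be at least 48.14 hours to wipe it out.

48.14 hours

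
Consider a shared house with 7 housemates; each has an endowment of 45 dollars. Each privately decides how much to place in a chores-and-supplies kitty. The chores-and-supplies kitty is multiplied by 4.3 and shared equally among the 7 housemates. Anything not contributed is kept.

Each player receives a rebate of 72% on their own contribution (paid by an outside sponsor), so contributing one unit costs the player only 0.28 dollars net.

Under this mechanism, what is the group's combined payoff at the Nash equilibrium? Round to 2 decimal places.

Under the mechanism each unit contributed yields (4.3/7) / 0.28 = 2.1939 back to its contributor per unit of net cost, which exceeds 1, making full contribution the dominant choice for everyone.
So the Nash equilibrium is full contribution by all 7; the group earns 7 × (45 × 0.72 + 4.3 × 45) = 1581.30.

1581.30 dollars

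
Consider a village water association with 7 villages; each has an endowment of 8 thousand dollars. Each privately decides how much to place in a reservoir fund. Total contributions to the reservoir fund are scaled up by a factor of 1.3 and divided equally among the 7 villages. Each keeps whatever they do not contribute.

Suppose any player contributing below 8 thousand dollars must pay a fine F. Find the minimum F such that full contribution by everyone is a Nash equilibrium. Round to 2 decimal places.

Given the others contribute fully, the best deviation is to contribute 0 (any partial contribution still incurs the fine and gives up units whose private return 0.1857 is below 1).
Deviating from 8 to 0 saves 8 thousand dollars but forfeits the deviator's share of the drop in the reservoir fund: 1.3/7 × 8 = 1.49.
So the deviation gain is 8 − 1.49 = 6.51, and the fine must be at least 6.51 thousand dollars to wipe it out.

6.51 thousand dollars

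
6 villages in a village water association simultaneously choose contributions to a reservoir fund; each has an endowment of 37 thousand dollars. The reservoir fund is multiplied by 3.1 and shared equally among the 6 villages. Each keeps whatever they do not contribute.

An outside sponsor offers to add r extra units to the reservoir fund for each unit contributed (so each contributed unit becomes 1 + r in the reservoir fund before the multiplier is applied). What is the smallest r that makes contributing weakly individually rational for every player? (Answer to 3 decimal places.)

With matching at rate r, one contributed unit becomes (1 + r) in the reservoir fund and returns 3.1 × (1 + r) / 6 to the contributor.
Setting this equal to 1: 1 + r = 6/3.1 = 1.9355.
So the minimum matching rate is r = 1.9355 − 1 = 0.935.

0.935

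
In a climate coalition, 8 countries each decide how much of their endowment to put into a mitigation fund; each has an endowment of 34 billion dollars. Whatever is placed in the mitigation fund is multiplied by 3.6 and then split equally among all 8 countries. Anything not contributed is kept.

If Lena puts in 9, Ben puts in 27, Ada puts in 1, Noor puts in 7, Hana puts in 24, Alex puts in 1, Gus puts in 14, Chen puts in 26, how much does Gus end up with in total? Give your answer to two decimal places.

69.05 billion dollars

Total contributed: 9 + 27 + 1 + 7 + 24 + 1 + 14 + 26 = 109.
Each receives 3.6 × 109 / 8 = 49.05 from the mitigation fund.
Gus keeps 34 − 14 = 20, so Gus's payoff is 20 + 49.05 = 69.05.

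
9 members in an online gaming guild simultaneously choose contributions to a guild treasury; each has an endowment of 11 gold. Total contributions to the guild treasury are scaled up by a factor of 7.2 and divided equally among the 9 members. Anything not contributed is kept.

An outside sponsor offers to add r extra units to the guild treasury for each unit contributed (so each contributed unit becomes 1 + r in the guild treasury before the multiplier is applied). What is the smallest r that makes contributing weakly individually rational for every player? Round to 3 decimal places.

0.250

With matching at rate r, one contributed unit becomes (1 + r) in the guild treasury and returns 7.2 × (1 + r) / 9 to the contributor.
Setting this equal to 1: 1 + r = 9/7.2 = 1.2500.
So the minimum matching rate is r = 1.2500 − 1 = 0.250.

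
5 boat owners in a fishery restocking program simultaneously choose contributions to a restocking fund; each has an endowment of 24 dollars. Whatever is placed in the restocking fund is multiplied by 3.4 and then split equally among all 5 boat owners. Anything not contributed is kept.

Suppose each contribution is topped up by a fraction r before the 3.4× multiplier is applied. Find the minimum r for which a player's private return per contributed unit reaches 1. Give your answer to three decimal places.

0.471

With matching at rate r, one contributed unit becomes (1 + r) in the restocking fund and returns 3.4 × (1 + r) / 5 to the contributor.
Setting this equal to 1: 1 + r = 5/3.4 = 1.4706.
So the minimum matching rate is r = 1.4706 − 1 = 0.471.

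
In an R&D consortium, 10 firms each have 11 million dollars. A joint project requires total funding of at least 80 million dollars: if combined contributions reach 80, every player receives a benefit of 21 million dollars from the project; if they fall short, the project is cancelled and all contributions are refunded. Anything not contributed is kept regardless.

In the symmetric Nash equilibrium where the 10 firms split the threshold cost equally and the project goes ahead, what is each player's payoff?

24 million dollars

Equal share of the threshold: 80/10 = 8.
At this profile no one gains by cutting their contribution: any cut drops the total below 80, the project is cancelled, contributions are refunded, and the deviator ends with 11, which is less than 11 − 8 + 21 = 24. Contributing more than 8 just wastes the excess. So contributing exactly 8 is a best response.
Each player's payoff: 11 − 8 + 21 = 24.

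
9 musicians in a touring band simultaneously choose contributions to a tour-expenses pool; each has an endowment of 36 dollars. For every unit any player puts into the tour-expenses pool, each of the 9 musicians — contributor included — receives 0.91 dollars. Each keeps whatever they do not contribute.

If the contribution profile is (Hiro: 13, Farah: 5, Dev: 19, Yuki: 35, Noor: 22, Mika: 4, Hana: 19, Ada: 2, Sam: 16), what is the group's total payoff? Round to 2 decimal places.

Total contributed: 13 + 5 + 19 + 35 + 22 + 4 + 19 + 2 + 16 = 135; total kept: 9 × 36 − 135 = 189.
The tour-expenses pool pays out 0.91 × 9 × 135 = 1105.65 in aggregate.
Group total = 189 + 1105.65 = 1294.65.

1294.65 dollars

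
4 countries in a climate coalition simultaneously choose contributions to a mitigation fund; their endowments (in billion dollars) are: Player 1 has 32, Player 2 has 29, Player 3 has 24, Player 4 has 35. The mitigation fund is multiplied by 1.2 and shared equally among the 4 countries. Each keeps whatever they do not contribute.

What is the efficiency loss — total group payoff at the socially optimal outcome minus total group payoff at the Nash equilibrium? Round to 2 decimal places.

The private return per contributed unit is 1.2/4 = 0.3000 < 1 for every player regardless of endowment, so the Nash equilibrium is zero contribution and the group total is Σ E_j = 32 + 29 + 24 + 35 = 120.
Each contributed unit returns 1.200 to the group, so the social optimum is full contribution by everyone: group total = 1.200 × 120 = 144.00.
Efficiency loss = (1.200 − 1) × 120 = 24.00.

24.00 billion dollars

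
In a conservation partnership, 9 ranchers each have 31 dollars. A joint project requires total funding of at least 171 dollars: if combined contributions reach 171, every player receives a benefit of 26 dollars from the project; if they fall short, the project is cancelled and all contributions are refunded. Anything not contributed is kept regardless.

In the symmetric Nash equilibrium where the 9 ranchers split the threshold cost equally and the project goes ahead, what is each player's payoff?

38 dollars

Equal share of the threshold: 171/9 = 19.
At this profile no one gains by cutting their contribution: any cut drops the total below 171, the project is cancelled, contributions are refunded, and the deviator ends with 31, which is less than 31 − 19 + 26 = 38. Contributing more than 19 just wastes the excess. So contributing exactly 19 is a best response.
Each player's payoff: 31 − 19 + 26 = 38.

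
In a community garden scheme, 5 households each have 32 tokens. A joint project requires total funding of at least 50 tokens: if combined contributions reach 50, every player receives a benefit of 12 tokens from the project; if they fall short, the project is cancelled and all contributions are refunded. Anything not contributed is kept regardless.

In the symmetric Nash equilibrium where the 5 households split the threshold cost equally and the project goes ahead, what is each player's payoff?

Equal share of the threshold: 50/5 = 10.
At this profile no one gains by cutting their contribution: any cut drops the total below 50, the project is cancelled, contributions are refunded, and the deviator ends with 32, which is less than 32 − 10 + 12 = 34. Contributing more than 10 just wastes the excess. So contributing exactly 10 is a best response.
Each player's payoff: 32 − 10 + 12 = 34.

34 tokens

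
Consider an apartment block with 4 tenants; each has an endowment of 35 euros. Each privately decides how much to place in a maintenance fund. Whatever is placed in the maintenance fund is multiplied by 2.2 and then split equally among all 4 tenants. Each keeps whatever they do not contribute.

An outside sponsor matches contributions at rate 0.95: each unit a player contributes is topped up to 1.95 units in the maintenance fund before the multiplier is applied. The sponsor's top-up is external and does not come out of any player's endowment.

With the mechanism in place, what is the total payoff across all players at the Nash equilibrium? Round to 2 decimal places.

With the mechanism, a contributed unit returns 2.2 × 1.95 / 4 = 1.0725 per unit of net cost to the contributor — now above 1 — so contributing fully is weakly dominant for every player.
So the Nash equilibrium is full contribution by all 4; the group earns 2.2 × 1.95 × 140 = 600.60.

600.60 euros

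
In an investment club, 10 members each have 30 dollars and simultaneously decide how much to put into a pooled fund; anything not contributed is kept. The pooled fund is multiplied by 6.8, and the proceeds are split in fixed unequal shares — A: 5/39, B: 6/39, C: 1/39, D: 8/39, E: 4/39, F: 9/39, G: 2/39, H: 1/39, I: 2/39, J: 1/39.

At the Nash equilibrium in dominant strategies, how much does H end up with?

Each unit j contributes comes back to j as 6.8 × (j's share), so j prefers to contribute only if that share exceeds 1/6.8 = 0.1471; otherwise keeping the unit dominates.
The shares above 0.1471 belong to B, D and F, contributing 30 each; the remaining 7 contribute 0. Total contributed: 90.
H keeps 30 and receives 6.8 × 90 × 1/39 = 15.69 from the pooled fund, for a payoff of 45.69.

45.69 dollars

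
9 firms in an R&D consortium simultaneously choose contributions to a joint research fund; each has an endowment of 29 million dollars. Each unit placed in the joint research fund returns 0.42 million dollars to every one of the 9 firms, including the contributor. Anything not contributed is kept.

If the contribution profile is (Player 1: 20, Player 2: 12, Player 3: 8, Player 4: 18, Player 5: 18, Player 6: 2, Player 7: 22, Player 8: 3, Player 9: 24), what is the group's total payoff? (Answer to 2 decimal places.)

614.06 million dollars

Total contributed: 20 + 12 + 8 + 18 + 18 + 2 + 22 + 3 + 24 = 127; total kept: 9 × 29 − 127 = 134.
The joint research fund pays out 0.42 × 9 × 127 = 480.06 in aggregate.
Group total = 134 + 480.06 = 614.06.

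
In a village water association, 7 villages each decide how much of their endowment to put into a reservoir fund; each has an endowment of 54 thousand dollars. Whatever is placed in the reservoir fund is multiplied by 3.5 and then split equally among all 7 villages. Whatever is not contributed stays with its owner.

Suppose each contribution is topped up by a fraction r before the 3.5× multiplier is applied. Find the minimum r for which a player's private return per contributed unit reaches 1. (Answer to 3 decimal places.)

With matching at rate r, one contributed unit becomes (1 + r) in the reservoir fund and returns 3.5 × (1 + r) / 7 to the contributor.
Setting this equal to 1: 1 + r = 7/3.5 = 2.0000.
So the minimum matching rate is r = 2.0000 − 1 = 1.000.

1.000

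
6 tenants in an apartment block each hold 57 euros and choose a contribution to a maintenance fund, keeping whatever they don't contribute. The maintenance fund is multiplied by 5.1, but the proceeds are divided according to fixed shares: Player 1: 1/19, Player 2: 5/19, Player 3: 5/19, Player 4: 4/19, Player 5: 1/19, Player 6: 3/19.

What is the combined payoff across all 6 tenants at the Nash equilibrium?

Player j's private return per contributed unit is 5.1 × (j's share). Contributing is weakly dominant for j when that share is at least 1/5.1 = 0.1961, and contributing 0 is dominant otherwise.
Player 2, Player 3 and Player 4 clear that bar, contributing 57 each; the remaining 3 contribute 0. Total contributed: 171.
The maintenance fund pays out 5.1 × 171 = 872.10 in total (split across the unequal shares, but the aggregate is all that matters for the group sum).
The 3 free-riders keep 57 each, adding 171. Group total = 171 + 872.10 = 1043.10.

1043.10 euros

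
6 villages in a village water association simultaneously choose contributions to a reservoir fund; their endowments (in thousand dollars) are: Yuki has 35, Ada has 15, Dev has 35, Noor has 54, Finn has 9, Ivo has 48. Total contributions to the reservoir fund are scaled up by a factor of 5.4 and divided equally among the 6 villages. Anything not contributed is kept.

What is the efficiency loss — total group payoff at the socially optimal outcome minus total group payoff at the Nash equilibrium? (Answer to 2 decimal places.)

862.40 thousand dollars

The private return per contributed unit is 5.4/6 = 0.9000 < 1 for every player regardless of endowment, so the Nash equilibrium is zero contribution and the group total is Σ E_j = 35 + 15 + 35 + 54 + 9 + 48 = 196.
Each contributed unit returns 5.400 to the group, so the social optimum is full contribution by everyone: group total = 5.400 × 196 = 1058.40.
Efficiency loss = (5.400 − 1) × 196 = 862.40.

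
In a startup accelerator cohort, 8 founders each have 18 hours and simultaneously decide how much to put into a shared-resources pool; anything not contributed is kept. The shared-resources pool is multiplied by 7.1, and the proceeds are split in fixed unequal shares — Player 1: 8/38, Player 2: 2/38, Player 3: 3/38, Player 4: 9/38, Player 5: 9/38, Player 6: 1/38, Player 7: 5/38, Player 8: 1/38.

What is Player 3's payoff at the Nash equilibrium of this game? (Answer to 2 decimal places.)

A player with share s gets back 7.1·s per unit contributed, so full contribution is dominant for anyone with s > 1/7.1 = 0.1408 and zero contribution is dominant for anyone below.
Player 1, Player 4 and Player 5 are above the threshold, contributing 18 each; the remaining 5 contribute 0. Total contributed: 54.
Player 3 keeps 18 and receives 7.1 × 54 × 3/38 = 30.27 from the shared-resources pool, for a payoff of 48.27.

48.27 hours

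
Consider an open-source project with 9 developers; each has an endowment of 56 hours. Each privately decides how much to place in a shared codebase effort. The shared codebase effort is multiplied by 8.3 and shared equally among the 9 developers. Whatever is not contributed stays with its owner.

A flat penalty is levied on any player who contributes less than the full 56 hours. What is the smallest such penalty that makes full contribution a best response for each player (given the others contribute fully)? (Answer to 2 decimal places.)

4.36 hours

Given the others contribute fully, the best deviation is to contribute 0 (any partial contribution still incurs the fine and gives up units whose private return 0.9222 is below 1).
Deviating from 56 to 0 saves 56 hours but forfeits the deviator's share of the drop in the shared codebase effort: 8.3/9 × 56 = 51.64.
So the deviation gain is 56 − 51.64 = 4.36, and the fine must be at least 4.36 hours to wipe it out.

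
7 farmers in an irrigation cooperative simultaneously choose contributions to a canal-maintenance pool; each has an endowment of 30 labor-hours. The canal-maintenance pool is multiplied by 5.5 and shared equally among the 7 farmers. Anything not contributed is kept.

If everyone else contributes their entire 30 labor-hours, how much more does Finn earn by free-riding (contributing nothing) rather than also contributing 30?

6.43 labor-hours

Switching from a contribution of 30 to 0 lets Finn keep an extra 30 labor-hours, but lowers the canal-maintenance pool by 30, which costs Finn their own share of that drop: 5.5/7 × 30 = 23.57.
Net gain = 30 − 23.57 = 6.43. The private return per contributed unit (0.7857) is below 1, so free-riding is indeed the best response regardless of what the others do.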